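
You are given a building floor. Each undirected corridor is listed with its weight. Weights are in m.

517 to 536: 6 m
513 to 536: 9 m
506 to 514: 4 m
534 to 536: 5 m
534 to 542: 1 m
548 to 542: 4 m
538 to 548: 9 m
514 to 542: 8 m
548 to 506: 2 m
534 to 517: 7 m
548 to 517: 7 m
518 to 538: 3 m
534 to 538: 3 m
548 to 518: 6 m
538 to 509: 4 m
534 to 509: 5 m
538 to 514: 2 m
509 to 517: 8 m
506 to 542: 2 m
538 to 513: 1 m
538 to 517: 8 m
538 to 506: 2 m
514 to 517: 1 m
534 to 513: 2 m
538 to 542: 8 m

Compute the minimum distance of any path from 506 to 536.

8 m

Candidate routes:
506 - 542 - 534 - 536: 2+1+5 = 8
506 - 538 - 534 - 536: 2+3+5 = 10
The minimum is 8 m via 506 - 542 - 534 - 536.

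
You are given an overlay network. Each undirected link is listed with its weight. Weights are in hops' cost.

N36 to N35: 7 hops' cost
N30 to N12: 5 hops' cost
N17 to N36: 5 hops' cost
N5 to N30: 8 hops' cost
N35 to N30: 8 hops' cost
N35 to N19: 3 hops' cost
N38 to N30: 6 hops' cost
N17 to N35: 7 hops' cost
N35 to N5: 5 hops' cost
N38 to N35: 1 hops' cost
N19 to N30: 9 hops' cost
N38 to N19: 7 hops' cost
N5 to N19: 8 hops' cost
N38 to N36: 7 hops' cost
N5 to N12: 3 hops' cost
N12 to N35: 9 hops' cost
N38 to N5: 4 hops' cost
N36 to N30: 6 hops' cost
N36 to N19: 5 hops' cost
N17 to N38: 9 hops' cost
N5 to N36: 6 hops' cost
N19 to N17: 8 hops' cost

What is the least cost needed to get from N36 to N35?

7 hops' cost

Shortest distances from N36:
N36: 0
N19: 5  (via N36)
N17: 5  (via N36)
N5: 6  (via N36)
N30: 6  (via N36)
N35: 7  (via N36)
Shortest route: N36–N35 = 7 hops' cost.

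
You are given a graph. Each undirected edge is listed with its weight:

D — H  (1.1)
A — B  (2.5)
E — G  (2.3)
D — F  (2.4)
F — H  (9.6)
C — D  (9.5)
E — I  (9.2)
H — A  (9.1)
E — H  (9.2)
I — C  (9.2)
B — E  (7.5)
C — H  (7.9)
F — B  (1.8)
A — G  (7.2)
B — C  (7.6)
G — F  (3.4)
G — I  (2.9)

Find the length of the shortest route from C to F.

Running Dijkstra from C:
C: 0
B: 7.6  (via C)
H: 7.9  (via C)
D: 9  (via H)
I: 9.2  (via C)
F: 9.4  (via B)
Shortest route: C–B–F = 9.4.

9.4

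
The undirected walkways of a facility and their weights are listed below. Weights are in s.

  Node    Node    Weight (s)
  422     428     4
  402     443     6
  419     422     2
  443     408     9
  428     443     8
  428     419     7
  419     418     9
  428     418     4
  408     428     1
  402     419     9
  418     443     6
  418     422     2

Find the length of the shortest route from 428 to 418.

Running Dijkstra from 428:
428: 0
408: 1  (via 428)
422: 4  (via 428)
418: 4  (via 428)
Shortest route: 428 → 418 = 4 s.

4 s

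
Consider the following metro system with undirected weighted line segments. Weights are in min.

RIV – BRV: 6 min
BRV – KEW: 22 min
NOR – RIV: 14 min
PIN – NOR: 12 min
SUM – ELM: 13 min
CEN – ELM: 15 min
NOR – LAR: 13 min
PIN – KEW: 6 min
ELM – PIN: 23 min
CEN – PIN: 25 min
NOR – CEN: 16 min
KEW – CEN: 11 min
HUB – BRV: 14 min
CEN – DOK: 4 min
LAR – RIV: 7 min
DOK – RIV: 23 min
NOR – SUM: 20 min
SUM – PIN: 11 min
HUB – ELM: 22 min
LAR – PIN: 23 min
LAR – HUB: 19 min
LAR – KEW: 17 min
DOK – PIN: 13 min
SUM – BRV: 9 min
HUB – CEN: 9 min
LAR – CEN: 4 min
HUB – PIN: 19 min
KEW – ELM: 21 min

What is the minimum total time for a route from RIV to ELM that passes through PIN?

49 min

Best RIV to PIN: RIV–NOR–PIN costing 26
Shortest PIN→ELM: PIN–ELM = 23
Total via PIN: 26 + 23 = 49 min.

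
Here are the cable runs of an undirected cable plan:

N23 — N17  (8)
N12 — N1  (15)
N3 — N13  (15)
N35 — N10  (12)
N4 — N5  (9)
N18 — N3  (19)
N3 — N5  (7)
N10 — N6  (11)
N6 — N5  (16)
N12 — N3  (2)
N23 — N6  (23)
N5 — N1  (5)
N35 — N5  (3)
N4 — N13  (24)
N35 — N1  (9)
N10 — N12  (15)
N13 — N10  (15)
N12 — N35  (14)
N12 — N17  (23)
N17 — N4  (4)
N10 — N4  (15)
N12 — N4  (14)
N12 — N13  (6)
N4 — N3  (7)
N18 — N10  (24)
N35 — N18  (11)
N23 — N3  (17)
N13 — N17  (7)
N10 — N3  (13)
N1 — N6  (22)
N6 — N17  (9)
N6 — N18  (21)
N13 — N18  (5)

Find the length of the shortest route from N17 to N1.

Compare a few routes:
N17–N4–N3–N5–N1: 4+7+7+5 = 23
N17–N4–N5–N1: 4+9+5 = 18
N17–N4–N5–N35–N1: 4+9+3+9 = 25
The minimum is 18 via N17–N4–N5–N1.

18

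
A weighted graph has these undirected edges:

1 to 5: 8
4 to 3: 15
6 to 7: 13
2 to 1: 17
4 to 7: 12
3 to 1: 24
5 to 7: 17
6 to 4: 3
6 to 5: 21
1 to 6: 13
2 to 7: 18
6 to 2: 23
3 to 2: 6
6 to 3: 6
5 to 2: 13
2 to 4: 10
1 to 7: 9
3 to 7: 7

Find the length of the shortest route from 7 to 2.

Compare a few routes:
7 - 2: 18 = 18
7 - 3 - 2: 7+6 = 13
7 - 4 - 2: 12+10 = 22
Cheapest is 7 - 3 - 2 at 13.

13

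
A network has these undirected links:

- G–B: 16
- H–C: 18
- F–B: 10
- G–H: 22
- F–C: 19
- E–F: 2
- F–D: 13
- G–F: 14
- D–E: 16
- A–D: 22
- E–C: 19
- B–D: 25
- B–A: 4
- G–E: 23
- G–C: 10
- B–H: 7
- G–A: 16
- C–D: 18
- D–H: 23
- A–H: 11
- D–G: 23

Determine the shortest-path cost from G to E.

16

Candidate routes:
G–F–E: 14+2 = 16
G–E: 23 = 23
G–B–F–E: 16+10+2 = 28
Cheapest is G–F–E at 16.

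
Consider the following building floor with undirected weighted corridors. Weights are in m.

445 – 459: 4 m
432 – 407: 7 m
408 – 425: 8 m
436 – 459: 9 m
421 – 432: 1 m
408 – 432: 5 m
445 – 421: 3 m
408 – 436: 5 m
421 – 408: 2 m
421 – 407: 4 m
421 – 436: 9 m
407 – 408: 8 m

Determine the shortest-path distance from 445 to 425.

13 m

Candidate routes:
445–421–432–408–425: 3+1+5+8 = 17
445–421–408–425: 3+2+8 = 13
Cheapest is 445–421–408–425 at 13 m.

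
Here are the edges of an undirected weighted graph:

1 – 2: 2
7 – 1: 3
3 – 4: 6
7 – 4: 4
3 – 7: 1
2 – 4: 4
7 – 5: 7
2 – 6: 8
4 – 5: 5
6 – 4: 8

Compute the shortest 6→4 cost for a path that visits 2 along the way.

Best 6 to 2: 6–2 costing 8
Best 2 to 4: 2–4 costing 4
Total via 2: 8 + 4 = 12.

12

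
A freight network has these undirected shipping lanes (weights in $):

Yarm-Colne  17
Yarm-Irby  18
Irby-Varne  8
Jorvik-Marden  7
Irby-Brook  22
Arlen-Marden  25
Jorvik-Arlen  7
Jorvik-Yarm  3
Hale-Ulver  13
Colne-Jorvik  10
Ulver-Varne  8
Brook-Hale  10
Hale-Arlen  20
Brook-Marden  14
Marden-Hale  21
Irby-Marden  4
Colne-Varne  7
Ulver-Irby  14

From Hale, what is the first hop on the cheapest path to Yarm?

Compare a few routes:
Hale - Ulver - Irby - Marden - Jorvik - Yarm: 13+14+4+7+3 = 41
Hale - Marden - Jorvik - Yarm: 21+7+3 = 31
Hale - Brook - Marden - Jorvik - Yarm: 10+14+7+3 = 34
Hale - Arlen - Jorvik - Yarm: 20+7+3 = 30
Cheapest is Hale - Arlen - Jorvik - Yarm at $30.
So from Hale the first move is to Arlen.

Arlen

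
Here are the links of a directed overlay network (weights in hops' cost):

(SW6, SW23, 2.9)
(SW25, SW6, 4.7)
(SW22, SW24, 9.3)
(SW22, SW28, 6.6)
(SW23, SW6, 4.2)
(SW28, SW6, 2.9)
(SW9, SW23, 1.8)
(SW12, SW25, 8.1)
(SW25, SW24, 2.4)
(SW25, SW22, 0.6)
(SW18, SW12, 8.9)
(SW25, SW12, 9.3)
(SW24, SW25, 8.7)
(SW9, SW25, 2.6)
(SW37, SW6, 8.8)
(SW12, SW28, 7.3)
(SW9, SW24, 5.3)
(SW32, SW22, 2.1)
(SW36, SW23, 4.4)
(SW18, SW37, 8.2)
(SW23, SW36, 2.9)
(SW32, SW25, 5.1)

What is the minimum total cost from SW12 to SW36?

16 hops' cost

Enumerating some paths:
SW12 - SW25 - SW6 - SW23 - SW36: 8.1+4.7+2.9+2.9 = 18.6
SW12 - SW28 - SW6 - SW23 - SW36: 7.3+2.9+2.9+2.9 = 16
The minimum is 16 hops' cost via SW12 - SW28 - SW6 - SW23 - SW36.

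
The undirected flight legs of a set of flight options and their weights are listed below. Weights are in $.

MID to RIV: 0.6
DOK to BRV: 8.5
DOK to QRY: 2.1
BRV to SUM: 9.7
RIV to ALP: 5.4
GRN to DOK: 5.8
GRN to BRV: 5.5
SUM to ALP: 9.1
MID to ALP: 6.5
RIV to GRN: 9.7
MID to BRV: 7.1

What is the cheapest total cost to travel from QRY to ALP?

$23

Enumerating some paths:
QRY - DOK - BRV - MID - RIV - ALP: 2.1+8.5+7.1+0.6+5.4 = 23.7
QRY - DOK - GRN - RIV - ALP: 2.1+5.8+9.7+5.4 = 23
Cheapest is QRY - DOK - GRN - RIV - ALP at $23.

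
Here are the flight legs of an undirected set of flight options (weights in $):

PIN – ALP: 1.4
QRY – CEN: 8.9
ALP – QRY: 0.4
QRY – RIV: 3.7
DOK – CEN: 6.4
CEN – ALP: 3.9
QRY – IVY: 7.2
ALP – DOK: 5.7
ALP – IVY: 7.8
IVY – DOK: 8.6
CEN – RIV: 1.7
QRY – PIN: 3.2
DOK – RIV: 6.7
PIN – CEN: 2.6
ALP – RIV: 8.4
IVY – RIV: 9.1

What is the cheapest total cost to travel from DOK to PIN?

Shortest distances from DOK:
DOK: 0
ALP: 5.7  (via DOK)
QRY: 6.1  (via ALP)
CEN: 6.4  (via DOK)
RIV: 6.7  (via DOK)
PIN: 7.1  (via ALP)
Shortest route: DOK–ALP–PIN = $7.1.

$7.1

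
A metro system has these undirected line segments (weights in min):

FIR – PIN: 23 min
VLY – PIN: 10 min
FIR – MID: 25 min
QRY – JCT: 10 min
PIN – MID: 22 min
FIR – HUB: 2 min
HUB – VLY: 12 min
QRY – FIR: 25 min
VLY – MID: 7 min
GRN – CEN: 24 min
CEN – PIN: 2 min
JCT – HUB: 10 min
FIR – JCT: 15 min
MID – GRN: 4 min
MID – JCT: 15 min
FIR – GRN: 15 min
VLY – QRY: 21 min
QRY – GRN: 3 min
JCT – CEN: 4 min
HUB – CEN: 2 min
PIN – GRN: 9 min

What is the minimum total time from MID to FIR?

Settle nodes by increasing distance from MID:
MID: 0
GRN: 4  (via MID)
VLY: 7  (via MID)
QRY: 7  (via GRN)
PIN: 13  (via GRN)
CEN: 15  (via PIN)
JCT: 15  (via MID)
HUB: 17  (via CEN)
FIR: 19  (via GRN)
Shortest route: MID → GRN → FIR = 19 min.

19 min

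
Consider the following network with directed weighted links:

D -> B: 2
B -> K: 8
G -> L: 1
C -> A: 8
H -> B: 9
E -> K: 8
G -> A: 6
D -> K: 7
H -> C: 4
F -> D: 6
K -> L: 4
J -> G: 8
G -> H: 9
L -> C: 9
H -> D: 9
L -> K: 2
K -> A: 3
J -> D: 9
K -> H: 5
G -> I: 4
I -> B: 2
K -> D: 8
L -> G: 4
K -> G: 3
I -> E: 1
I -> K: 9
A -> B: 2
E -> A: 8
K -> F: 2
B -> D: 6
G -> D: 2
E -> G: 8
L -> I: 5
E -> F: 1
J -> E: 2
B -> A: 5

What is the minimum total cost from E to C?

Enumerating some paths:
E - G - L - C: 8+1+9 = 18
E - G - L - K - H - C: 8+1+2+5+4 = 20
E - K - H - C: 8+5+4 = 17
Cheapest is E - K - H - C at 17.

17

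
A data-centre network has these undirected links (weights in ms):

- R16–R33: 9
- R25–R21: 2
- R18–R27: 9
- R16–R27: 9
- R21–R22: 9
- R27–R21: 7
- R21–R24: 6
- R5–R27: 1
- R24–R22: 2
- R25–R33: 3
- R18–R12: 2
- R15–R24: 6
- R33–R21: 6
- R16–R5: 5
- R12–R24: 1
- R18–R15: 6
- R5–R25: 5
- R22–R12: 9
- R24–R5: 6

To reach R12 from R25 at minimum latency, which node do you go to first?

R21

Candidate routes:
R25 → R21 → R22 → R24 → R12: 2+9+2+1 = 14
R25 → R21 → R24 → R12: 2+6+1 = 9
R25 → R5 → R24 → R12: 5+6+1 = 12
The minimum is 9 ms via R25 → R21 → R24 → R12.
So from R25 the first move is to R21.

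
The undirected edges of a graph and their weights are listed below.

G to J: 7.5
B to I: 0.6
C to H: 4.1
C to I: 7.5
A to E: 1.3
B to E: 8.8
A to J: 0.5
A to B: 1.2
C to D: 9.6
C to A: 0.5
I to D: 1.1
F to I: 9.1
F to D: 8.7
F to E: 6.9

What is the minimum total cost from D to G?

10.9

Enumerating some paths:
D → I → C → A → J → G: 1.1+7.5+0.5+0.5+7.5 = 17.1
D → I → B → A → J → G: 1.1+0.6+1.2+0.5+7.5 = 10.9
D → C → A → J → G: 9.6+0.5+0.5+7.5 = 18.1
The minimum is 10.9 via D → I → B → A → J → G.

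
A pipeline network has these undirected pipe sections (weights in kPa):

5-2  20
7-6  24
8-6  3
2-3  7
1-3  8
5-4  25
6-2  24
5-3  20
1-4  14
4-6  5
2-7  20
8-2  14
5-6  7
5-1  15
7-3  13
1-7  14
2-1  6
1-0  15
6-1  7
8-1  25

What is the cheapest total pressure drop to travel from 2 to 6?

13 kPa

Candidate routes:
2–8–6: 14+3 = 17
2–3–1–6: 7+8+7 = 22
2–6: 24 = 24
2–1–6: 6+7 = 13
The minimum is 13 kPa via 2–1–6.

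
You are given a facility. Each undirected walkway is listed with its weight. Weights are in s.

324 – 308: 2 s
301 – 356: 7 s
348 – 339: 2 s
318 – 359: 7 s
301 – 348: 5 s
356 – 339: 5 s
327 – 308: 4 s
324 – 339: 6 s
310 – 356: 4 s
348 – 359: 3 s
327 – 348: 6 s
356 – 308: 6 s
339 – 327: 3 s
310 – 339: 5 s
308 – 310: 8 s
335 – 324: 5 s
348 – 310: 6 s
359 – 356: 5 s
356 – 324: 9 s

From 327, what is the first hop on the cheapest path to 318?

339

Compare a few routes:
327 → 339 → 356 → 359 → 318: 3+5+5+7 = 20
327 → 339 → 348 → 359 → 318: 3+2+3+7 = 15
327 → 348 → 359 → 318: 6+3+7 = 16
327 → 308 → 356 → 359 → 318: 4+6+5+7 = 22
Cheapest is 327 → 339 → 348 → 359 → 318 at 15 s.
So from 327 the first move is to 339.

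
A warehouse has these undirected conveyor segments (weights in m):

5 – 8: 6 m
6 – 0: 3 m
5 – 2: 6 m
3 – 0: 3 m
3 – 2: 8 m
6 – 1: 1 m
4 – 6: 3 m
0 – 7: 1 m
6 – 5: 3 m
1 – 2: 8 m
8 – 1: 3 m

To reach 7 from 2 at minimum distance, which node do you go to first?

Candidate routes:
2 - 1 - 6 - 0 - 7: 8+1+3+1 = 13
2 - 5 - 6 - 0 - 7: 6+3+3+1 = 13
2 - 3 - 0 - 7: 8+3+1 = 12
2 - 5 - 8 - 1 - 6 - 0 - 7: 6+6+3+1+3+1 = 20
The minimum is 12 m via 2 - 3 - 0 - 7.
So from 2 the first move is to 3.

3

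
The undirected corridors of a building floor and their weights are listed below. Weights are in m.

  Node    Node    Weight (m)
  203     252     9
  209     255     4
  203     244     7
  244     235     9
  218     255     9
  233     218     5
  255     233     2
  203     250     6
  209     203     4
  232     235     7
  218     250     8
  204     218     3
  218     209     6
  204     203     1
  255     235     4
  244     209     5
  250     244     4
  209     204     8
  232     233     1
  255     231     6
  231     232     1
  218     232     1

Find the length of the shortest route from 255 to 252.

17 m

Settle nodes by increasing distance from 255:
255: 0
233: 2  (via 255)
232: 3  (via 233)
235: 4  (via 255)
209: 4  (via 255)
218: 4  (via 232)
231: 4  (via 232)
204: 7  (via 218)
203: 8  (via 209)
244: 9  (via 209)
250: 12  (via 218)
252: 17  (via 203)
Shortest route: 255 → 209 → 203 → 252 = 17 m.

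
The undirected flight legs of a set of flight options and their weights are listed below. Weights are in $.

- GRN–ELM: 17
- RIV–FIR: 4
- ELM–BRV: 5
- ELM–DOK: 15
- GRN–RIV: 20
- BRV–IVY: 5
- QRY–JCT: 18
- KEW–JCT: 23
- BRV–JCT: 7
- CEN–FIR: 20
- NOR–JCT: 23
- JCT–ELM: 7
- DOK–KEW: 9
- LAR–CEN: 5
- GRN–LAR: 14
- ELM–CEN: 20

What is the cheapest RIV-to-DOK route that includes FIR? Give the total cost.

$59

Best RIV to FIR: RIV → FIR costing 4
Shortest FIR→DOK: FIR → CEN → ELM → DOK = 55
Total via FIR: 4 + 55 = $59.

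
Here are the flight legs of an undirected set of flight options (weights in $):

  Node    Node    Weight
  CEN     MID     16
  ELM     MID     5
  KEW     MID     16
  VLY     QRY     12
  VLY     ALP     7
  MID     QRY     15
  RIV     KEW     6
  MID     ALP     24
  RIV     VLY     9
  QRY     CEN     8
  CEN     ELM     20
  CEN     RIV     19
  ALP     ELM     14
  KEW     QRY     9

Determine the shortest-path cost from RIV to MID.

Settle nodes by increasing distance from RIV:
RIV: 0
KEW: 6  (via RIV)
VLY: 9  (via RIV)
QRY: 15  (via KEW)
ALP: 16  (via VLY)
CEN: 19  (via RIV)
MID: 22  (via KEW)
Shortest route: RIV → KEW → MID = $22.

$22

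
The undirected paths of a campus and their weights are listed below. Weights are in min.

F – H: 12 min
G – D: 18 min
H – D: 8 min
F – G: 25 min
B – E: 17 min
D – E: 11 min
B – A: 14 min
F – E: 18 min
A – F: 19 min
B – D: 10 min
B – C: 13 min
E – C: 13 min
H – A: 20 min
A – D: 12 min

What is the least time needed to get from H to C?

31 min

Running Dijkstra from H:
H: 0
D: 8  (via H)
F: 12  (via H)
B: 18  (via D)
E: 19  (via D)
A: 20  (via H)
G: 26  (via D)
C: 31  (via B)
Shortest route: H–D–B–C = 31 min.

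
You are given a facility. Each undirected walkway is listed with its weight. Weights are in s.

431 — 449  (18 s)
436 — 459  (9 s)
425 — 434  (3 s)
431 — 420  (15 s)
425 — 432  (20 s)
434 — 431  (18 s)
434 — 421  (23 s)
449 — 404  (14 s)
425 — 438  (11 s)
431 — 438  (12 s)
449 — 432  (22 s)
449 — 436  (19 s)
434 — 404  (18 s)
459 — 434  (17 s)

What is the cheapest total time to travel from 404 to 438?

Running Dijkstra from 404:
404: 0
449: 14  (via 404)
434: 18  (via 404)
425: 21  (via 434)
431: 32  (via 449)
438: 32  (via 425)
Shortest route: 404–434–425–438 = 32 s.

32 s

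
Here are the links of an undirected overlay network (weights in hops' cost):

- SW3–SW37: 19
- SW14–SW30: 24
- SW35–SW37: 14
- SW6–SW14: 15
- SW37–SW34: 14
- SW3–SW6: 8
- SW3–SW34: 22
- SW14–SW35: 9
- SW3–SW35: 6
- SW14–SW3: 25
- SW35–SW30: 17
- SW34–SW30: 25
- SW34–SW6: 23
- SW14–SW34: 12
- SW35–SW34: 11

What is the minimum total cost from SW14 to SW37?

23 hops' cost

Enumerating some paths:
SW14–SW35–SW3–SW37: 9+6+19 = 34
SW14–SW34–SW37: 12+14 = 26
SW14–SW35–SW37: 9+14 = 23
The minimum is 23 hops' cost via SW14–SW35–SW37.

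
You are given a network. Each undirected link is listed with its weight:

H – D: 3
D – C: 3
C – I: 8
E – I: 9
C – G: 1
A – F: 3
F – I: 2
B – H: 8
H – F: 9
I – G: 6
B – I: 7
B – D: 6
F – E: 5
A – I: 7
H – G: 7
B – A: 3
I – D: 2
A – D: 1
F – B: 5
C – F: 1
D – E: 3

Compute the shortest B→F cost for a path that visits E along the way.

12

Shortest B→E: B → A → D → E = 7
Best E to F: E → F costing 5
Total via E: 7 + 5 = 12.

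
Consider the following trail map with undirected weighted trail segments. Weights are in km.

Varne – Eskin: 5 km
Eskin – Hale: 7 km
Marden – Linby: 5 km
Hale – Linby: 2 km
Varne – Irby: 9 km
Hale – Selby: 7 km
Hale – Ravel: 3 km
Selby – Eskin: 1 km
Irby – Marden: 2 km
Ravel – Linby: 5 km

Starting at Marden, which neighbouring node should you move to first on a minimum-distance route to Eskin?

Enumerating some paths:
Marden → Linby → Hale → Eskin: 5+2+7 = 14
Marden → Irby → Varne → Eskin: 2+9+5 = 16
Marden → Linby → Hale → Selby → Eskin: 5+2+7+1 = 15
Cheapest is Marden → Linby → Hale → Eskin at 14 km.
So from Marden the first move is to Linby.

Linby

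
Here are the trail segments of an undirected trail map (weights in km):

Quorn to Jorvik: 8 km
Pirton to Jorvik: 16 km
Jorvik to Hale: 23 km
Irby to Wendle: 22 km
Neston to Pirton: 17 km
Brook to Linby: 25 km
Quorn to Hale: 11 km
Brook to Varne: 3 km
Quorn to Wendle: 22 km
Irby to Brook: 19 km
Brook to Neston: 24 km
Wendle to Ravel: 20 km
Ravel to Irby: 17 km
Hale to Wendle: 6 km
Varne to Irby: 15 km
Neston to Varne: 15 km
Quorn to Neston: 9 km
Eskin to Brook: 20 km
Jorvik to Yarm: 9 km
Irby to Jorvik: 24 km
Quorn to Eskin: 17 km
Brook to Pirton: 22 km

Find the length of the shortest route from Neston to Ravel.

Compare a few routes:
Neston → Varne → Brook → Irby → Ravel: 15+3+19+17 = 54
Neston → Varne → Irby → Ravel: 15+15+17 = 47
Neston → Quorn → Wendle → Ravel: 9+22+20 = 51
Neston → Quorn → Hale → Wendle → Ravel: 9+11+6+20 = 46
The minimum is 46 km via Neston → Quorn → Hale → Wendle → Ravel.

46 km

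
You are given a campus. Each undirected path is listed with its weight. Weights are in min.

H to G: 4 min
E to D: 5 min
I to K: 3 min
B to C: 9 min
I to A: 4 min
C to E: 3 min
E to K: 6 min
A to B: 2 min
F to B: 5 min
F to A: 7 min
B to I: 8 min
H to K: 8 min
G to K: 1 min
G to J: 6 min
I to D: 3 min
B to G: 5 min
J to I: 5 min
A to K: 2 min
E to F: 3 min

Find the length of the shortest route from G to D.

Enumerating some paths:
G - K - E - D: 1+6+5 = 12
G - K - A - I - D: 1+2+4+3 = 10
G - K - I - D: 1+3+3 = 7
Cheapest is G - K - I - D at 7 min.

7 min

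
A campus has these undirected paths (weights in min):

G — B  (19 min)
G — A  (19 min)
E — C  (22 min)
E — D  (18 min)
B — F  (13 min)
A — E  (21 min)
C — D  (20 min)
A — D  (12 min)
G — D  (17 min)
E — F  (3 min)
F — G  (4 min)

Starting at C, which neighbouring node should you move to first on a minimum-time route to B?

Candidate routes:
C–E–F–B: 22+3+13 = 38
C–D–G–F–B: 20+17+4+13 = 54
C–E–F–G–B: 22+3+4+19 = 48
The minimum is 38 min via C–E–F–B.
So from C the first move is to E.

E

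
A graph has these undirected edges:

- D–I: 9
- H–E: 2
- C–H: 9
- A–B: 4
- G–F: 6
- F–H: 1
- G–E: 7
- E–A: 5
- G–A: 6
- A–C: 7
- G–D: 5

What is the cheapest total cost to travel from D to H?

12

Candidate routes:
D - G - A - C - H: 5+6+7+9 = 27
D - G - E - H: 5+7+2 = 14
D - G - F - H: 5+6+1 = 12
D - G - A - E - H: 5+6+5+2 = 18
The minimum is 12 via D - G - F - H.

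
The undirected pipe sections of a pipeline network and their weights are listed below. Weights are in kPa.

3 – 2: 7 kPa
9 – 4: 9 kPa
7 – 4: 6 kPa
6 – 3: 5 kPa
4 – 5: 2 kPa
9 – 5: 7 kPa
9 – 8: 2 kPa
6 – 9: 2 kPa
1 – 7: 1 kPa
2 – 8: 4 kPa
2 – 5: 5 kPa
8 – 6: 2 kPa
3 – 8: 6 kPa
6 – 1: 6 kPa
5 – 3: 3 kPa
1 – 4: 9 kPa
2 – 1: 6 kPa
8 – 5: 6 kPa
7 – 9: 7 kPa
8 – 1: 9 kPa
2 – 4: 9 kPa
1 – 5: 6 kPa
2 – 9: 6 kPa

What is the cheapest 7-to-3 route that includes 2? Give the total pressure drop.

14 kPa

Best 7 to 2: 7 → 1 → 2 costing 7
Shortest 2→3: 2 → 3 = 7
Total via 2: 7 + 7 = 14 kPa.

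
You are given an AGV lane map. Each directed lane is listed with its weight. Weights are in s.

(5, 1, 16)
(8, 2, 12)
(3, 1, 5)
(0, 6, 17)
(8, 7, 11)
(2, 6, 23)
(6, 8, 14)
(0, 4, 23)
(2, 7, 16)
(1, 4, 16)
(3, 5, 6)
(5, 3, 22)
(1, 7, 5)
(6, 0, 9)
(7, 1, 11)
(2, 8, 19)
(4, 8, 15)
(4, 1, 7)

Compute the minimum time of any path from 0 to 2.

43 s

Enumerating some paths:
0–4–8–2: 23+15+12 = 50
0–6–8–2: 17+14+12 = 43
The minimum is 43 s via 0–6–8–2.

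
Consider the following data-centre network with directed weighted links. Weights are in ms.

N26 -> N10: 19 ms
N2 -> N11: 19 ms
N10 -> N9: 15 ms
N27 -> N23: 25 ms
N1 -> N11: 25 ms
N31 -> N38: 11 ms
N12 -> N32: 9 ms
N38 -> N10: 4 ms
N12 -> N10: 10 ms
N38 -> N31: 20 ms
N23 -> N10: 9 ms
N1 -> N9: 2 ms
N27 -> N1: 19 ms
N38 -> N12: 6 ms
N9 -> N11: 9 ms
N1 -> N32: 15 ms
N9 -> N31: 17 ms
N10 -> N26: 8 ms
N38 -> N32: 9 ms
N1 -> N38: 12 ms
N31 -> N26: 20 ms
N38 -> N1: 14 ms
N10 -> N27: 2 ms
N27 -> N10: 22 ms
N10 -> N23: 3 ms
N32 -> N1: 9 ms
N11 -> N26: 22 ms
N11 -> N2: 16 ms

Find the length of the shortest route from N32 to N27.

Settle nodes by increasing distance from N32:
N32: 0
N1: 9  (via N32)
N9: 11  (via N1)
N11: 20  (via N9)
N38: 21  (via N1)
N10: 25  (via N38)
N27: 27  (via N10)
Shortest route: N32–N1–N38–N10–N27 = 27 ms.

27 ms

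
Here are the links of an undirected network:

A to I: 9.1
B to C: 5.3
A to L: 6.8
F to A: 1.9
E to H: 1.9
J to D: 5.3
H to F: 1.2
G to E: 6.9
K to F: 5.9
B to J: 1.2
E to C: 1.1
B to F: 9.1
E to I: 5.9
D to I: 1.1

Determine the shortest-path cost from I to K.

14.9

Enumerating some paths:
I - E - H - F - K: 5.9+1.9+1.2+5.9 = 14.9
I - A - F - K: 9.1+1.9+5.9 = 16.9
I - D - J - B - F - K: 1.1+5.3+1.2+9.1+5.9 = 22.6
The minimum is 14.9 via I - E - H - F - K.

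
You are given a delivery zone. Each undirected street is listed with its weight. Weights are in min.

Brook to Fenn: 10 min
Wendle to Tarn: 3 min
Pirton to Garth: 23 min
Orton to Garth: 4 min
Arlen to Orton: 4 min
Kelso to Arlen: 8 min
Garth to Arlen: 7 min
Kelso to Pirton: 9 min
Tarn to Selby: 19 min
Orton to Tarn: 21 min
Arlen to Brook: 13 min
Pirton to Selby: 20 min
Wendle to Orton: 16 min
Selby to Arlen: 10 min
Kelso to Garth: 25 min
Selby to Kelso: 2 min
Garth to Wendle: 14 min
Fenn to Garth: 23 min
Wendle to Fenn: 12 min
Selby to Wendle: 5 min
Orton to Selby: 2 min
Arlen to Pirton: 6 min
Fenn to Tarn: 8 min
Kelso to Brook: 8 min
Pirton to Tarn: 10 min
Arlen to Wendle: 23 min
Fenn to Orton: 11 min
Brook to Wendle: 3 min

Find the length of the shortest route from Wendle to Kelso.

Compare a few routes:
Wendle–Brook–Kelso: 3+8 = 11
Wendle–Selby–Kelso: 5+2 = 7
The minimum is 7 min via Wendle–Selby–Kelso.

7 min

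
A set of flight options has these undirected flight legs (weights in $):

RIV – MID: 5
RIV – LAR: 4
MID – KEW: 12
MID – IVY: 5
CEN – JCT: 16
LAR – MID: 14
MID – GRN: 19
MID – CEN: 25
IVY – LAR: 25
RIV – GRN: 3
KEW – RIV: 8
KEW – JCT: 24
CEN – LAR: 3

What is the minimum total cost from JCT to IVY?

Running Dijkstra from JCT:
JCT: 0
CEN: 16  (via JCT)
LAR: 19  (via CEN)
RIV: 23  (via LAR)
KEW: 24  (via JCT)
GRN: 26  (via RIV)
MID: 28  (via RIV)
IVY: 33  (via MID)
Shortest route: JCT → CEN → LAR → RIV → MID → IVY = $33.

$33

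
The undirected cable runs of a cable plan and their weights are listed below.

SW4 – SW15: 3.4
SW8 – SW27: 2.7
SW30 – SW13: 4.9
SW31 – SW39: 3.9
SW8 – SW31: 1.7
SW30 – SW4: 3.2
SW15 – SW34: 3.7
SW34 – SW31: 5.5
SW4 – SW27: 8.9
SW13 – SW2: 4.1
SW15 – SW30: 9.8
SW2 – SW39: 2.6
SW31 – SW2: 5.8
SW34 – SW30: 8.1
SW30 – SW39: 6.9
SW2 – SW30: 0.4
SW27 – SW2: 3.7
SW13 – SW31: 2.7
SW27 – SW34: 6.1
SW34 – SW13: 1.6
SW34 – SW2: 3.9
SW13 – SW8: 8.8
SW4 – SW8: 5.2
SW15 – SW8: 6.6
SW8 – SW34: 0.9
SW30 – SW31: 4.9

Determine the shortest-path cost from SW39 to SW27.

6.3

Compare a few routes:
SW39 → SW2 → SW34 → SW8 → SW27: 2.6+3.9+0.9+2.7 = 10.1
SW39 → SW30 → SW2 → SW27: 6.9+0.4+3.7 = 11
SW39 → SW2 → SW27: 2.6+3.7 = 6.3
SW39 → SW31 → SW8 → SW27: 3.9+1.7+2.7 = 8.3
Cheapest is SW39 → SW2 → SW27 at 6.3.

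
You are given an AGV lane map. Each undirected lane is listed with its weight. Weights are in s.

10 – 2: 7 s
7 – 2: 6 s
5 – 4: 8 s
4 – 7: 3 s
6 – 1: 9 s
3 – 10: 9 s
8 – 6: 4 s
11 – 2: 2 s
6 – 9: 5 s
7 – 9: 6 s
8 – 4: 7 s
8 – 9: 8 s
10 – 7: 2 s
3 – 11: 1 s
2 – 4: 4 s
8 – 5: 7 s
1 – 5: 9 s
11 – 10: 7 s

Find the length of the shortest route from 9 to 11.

14 s

Compare a few routes:
9 - 7 - 10 - 11: 6+2+7 = 15
9 - 7 - 2 - 11: 6+6+2 = 14
The minimum is 14 s via 9 - 7 - 2 - 11.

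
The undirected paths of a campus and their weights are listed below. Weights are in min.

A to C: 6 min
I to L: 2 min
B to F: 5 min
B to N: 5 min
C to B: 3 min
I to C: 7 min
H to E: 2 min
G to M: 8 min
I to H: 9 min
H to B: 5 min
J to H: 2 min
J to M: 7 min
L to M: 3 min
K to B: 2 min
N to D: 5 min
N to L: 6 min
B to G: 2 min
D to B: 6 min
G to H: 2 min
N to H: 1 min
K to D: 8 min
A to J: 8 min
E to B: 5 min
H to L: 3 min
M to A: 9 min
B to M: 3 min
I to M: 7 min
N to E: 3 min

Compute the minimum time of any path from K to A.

11 min

Running Dijkstra from K:
K: 0
B: 2  (via K)
G: 4  (via B)
C: 5  (via B)
M: 5  (via B)
H: 6  (via G)
E: 7  (via B)
F: 7  (via B)
N: 7  (via B)
D: 8  (via K)
J: 8  (via H)
L: 8  (via M)
I: 10  (via L)
A: 11  (via C)
Shortest route: K → B → C → A = 11 min.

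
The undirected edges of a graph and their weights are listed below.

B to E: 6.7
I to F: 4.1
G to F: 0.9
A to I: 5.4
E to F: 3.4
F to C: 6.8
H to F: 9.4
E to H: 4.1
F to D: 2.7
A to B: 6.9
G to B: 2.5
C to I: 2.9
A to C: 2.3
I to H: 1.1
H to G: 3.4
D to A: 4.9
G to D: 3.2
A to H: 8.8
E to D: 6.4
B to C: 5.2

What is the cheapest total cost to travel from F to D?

Compare a few routes:
F–G–D: 0.9+3.2 = 4.1
F–D: 2.7 = 2.7
The minimum is 2.7 via F–D.

2.7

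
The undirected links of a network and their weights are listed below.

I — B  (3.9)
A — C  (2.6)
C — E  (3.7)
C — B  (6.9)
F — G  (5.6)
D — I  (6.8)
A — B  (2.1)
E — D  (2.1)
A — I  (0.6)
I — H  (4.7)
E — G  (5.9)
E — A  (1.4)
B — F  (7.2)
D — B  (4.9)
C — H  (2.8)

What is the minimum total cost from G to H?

12.4

Enumerating some paths:
G - E - A - I - H: 5.9+1.4+0.6+4.7 = 12.6
G - E - C - H: 5.9+3.7+2.8 = 12.4
The minimum is 12.4 via G - E - C - H.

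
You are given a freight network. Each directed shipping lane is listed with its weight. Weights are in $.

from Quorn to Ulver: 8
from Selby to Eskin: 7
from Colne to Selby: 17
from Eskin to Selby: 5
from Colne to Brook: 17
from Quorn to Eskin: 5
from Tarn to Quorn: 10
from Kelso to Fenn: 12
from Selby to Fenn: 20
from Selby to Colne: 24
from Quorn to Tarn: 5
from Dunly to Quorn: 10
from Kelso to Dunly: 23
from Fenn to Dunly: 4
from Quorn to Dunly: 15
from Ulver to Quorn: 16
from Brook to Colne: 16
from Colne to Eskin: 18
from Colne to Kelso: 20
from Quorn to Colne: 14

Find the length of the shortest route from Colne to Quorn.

Compare a few routes:
Colne - Selby - Fenn - Dunly - Quorn: 17+20+4+10 = 51
Colne - Kelso - Dunly - Quorn: 20+23+10 = 53
Colne - Kelso - Fenn - Dunly - Quorn: 20+12+4+10 = 46
Cheapest is Colne - Kelso - Fenn - Dunly - Quorn at $46.

$46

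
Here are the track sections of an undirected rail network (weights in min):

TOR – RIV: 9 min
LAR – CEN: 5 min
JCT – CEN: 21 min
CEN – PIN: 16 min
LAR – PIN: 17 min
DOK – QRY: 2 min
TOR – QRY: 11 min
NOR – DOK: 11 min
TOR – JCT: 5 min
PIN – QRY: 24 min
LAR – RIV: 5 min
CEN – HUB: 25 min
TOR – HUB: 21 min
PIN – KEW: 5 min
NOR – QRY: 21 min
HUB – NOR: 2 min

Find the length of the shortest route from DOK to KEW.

31 min

Shortest distances from DOK:
DOK: 0
QRY: 2  (via DOK)
NOR: 11  (via DOK)
TOR: 13  (via QRY)
HUB: 13  (via NOR)
JCT: 18  (via TOR)
RIV: 22  (via TOR)
PIN: 26  (via QRY)
LAR: 27  (via RIV)
KEW: 31  (via PIN)
Shortest route: DOK–QRY–PIN–KEW = 31 min.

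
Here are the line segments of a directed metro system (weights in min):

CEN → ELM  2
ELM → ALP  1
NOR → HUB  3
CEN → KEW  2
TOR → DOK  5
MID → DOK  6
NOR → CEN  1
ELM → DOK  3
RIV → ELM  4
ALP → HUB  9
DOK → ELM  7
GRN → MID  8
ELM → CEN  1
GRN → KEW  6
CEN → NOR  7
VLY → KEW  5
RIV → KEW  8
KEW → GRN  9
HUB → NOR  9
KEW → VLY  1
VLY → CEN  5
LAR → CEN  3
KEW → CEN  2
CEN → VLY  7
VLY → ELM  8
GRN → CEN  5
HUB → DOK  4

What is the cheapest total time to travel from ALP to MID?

Enumerating some paths:
ALP - HUB - DOK - ELM - CEN - KEW - GRN - MID: 9+4+7+1+2+9+8 = 40
ALP - HUB - NOR - CEN - KEW - GRN - MID: 9+9+1+2+9+8 = 38
Cheapest is ALP - HUB - NOR - CEN - KEW - GRN - MID at 38 min.

38 min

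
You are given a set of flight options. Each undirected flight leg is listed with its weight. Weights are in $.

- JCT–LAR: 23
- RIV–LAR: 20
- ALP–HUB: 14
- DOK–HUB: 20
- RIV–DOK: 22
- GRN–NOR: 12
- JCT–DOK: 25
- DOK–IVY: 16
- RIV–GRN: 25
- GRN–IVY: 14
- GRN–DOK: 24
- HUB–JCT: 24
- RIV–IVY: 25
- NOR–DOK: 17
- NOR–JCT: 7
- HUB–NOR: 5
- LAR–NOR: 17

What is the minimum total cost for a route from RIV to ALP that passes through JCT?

Best RIV to JCT: RIV → LAR → JCT costing 43
Best JCT to ALP: JCT → NOR → HUB → ALP costing 26
Total via JCT: 43 + 26 = $69.

$69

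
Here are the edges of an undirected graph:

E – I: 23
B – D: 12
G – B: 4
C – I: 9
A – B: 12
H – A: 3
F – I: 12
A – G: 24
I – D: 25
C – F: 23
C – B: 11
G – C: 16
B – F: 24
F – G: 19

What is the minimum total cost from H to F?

Running Dijkstra from H:
H: 0
A: 3  (via H)
B: 15  (via A)
G: 19  (via B)
C: 26  (via B)
D: 27  (via B)
I: 35  (via C)
F: 38  (via G)
Shortest route: H → A → B → G → F = 38.

38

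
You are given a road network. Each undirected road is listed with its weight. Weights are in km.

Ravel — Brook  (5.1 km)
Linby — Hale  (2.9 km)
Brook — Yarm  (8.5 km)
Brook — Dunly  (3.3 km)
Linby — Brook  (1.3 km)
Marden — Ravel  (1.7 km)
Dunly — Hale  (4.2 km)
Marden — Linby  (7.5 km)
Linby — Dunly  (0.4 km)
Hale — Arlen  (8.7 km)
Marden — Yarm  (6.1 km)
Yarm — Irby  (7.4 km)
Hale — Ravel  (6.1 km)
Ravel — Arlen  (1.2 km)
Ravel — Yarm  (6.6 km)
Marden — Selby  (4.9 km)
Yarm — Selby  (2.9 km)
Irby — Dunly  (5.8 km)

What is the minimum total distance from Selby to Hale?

12.7 km

Compare a few routes:
Selby - Yarm - Brook - Linby - Hale: 2.9+8.5+1.3+2.9 = 15.6
Selby - Marden - Ravel - Hale: 4.9+1.7+6.1 = 12.7
Selby - Marden - Linby - Hale: 4.9+7.5+2.9 = 15.3
Selby - Yarm - Ravel - Hale: 2.9+6.6+6.1 = 15.6
Cheapest is Selby - Marden - Ravel - Hale at 12.7 km.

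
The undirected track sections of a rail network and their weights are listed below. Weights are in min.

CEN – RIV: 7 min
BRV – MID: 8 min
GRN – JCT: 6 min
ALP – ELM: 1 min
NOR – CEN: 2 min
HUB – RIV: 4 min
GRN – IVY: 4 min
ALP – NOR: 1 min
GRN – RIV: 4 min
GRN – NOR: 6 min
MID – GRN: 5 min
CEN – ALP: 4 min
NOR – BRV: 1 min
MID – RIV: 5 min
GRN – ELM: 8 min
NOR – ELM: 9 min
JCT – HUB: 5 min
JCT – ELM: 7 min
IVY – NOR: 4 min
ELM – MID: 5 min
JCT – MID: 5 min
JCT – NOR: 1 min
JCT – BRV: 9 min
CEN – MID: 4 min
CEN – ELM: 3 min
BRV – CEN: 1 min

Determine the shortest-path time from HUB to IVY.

10 min

Shortest distances from HUB:
HUB: 0
RIV: 4  (via HUB)
JCT: 5  (via HUB)
NOR: 6  (via JCT)
BRV: 7  (via NOR)
ALP: 7  (via NOR)
ELM: 8  (via ALP)
CEN: 8  (via NOR)
GRN: 8  (via RIV)
MID: 9  (via RIV)
IVY: 10  (via NOR)
Shortest route: HUB–JCT–NOR–IVY = 10 min.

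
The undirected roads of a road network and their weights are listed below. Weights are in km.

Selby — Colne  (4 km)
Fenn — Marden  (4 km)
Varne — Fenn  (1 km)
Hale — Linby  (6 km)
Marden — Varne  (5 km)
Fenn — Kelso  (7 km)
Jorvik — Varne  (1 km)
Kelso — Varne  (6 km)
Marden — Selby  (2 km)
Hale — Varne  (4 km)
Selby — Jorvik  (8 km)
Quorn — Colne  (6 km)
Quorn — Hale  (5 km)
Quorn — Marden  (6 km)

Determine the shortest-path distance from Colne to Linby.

17 km

Enumerating some paths:
Colne → Selby → Marden → Quorn → Hale → Linby: 4+2+6+5+6 = 23
Colne → Selby → Marden → Fenn → Varne → Hale → Linby: 4+2+4+1+4+6 = 21
Colne → Quorn → Hale → Linby: 6+5+6 = 17
Colne → Selby → Marden → Varne → Hale → Linby: 4+2+5+4+6 = 21
Cheapest is Colne → Quorn → Hale → Linby at 17 km.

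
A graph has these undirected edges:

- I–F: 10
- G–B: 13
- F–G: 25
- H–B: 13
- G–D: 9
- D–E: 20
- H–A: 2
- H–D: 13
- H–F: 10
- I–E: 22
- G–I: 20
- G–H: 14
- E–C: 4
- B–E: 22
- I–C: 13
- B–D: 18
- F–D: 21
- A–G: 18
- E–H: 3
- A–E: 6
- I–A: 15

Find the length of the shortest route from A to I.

15

Enumerating some paths:
A–H–F–I: 2+10+10 = 22
A–I: 15 = 15
The minimum is 15 via A–I.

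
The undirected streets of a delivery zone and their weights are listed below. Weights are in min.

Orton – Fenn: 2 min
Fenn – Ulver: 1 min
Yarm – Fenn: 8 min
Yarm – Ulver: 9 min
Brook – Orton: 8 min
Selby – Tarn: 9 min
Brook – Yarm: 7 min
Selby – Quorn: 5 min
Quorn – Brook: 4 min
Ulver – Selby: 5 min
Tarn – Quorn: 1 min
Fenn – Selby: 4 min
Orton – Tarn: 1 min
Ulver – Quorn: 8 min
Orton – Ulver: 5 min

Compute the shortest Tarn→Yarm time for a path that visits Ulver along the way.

Best Tarn to Ulver: Tarn → Orton → Fenn → Ulver costing 4
Best Ulver to Yarm: Ulver → Yarm costing 9
Total via Ulver: 4 + 9 = 13 min.

13 min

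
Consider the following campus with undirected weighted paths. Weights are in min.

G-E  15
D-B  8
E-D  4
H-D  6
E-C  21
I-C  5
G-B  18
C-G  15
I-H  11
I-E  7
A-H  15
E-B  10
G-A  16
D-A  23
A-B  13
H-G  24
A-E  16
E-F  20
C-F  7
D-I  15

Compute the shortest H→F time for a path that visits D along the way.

Shortest H→D: H → D = 6
Best D to F: D → E → I → C → F costing 23
Total via D: 6 + 23 = 29 min.

29 min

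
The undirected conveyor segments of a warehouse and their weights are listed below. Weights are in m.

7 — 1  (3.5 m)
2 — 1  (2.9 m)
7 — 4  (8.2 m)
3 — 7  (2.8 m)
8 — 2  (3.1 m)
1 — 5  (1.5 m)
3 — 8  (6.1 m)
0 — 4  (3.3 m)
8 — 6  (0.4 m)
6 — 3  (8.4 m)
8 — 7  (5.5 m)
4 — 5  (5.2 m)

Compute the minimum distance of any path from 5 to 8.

7.5 m

Shortest distances from 5:
5: 0
1: 1.5  (via 5)
2: 4.4  (via 1)
7: 5  (via 1)
4: 5.2  (via 5)
8: 7.5  (via 2)
Shortest route: 5 → 1 → 2 → 8 = 7.5 m.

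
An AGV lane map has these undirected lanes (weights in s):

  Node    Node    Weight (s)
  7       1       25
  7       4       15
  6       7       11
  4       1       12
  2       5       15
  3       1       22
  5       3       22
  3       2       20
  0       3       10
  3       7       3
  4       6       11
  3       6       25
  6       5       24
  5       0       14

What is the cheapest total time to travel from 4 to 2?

38 s

Running Dijkstra from 4:
4: 0
6: 11  (via 4)
1: 12  (via 4)
7: 15  (via 4)
3: 18  (via 7)
0: 28  (via 3)
5: 35  (via 6)
2: 38  (via 3)
Shortest route: 4 → 7 → 3 → 2 = 38 s.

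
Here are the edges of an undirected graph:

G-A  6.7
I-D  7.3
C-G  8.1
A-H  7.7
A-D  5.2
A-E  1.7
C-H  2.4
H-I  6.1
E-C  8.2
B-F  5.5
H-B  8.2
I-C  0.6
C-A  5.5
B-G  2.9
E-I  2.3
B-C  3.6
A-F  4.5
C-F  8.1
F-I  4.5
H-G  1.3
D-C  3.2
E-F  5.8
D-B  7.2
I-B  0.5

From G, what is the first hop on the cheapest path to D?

H

Candidate routes:
G → H → C → D: 1.3+2.4+3.2 = 6.9
G → B → I → C → D: 2.9+0.5+0.6+3.2 = 7.2
The minimum is 6.9 via G → H → C → D.
So from G the first move is to H.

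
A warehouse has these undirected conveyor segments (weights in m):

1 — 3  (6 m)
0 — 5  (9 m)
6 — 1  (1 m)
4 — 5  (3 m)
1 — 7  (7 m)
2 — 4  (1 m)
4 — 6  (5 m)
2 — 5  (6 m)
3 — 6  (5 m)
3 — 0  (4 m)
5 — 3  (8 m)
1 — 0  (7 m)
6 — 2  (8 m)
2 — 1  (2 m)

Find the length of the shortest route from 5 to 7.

13 m

Compare a few routes:
5 → 2 → 1 → 7: 6+2+7 = 15
5 → 4 → 2 → 1 → 7: 3+1+2+7 = 13
Cheapest is 5 → 4 → 2 → 1 → 7 at 13 m.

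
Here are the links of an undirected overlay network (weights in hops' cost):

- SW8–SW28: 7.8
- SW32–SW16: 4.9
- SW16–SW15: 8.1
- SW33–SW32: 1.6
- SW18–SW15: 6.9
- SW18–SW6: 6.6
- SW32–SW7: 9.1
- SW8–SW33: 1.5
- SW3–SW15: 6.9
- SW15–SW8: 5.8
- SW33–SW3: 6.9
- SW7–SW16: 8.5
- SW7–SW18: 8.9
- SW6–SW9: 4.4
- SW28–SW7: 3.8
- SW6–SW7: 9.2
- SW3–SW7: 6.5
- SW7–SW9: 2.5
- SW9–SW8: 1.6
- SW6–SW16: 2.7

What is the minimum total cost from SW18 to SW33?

14.1 hops' cost

Candidate routes:
SW18 - SW7 - SW9 - SW8 - SW33: 8.9+2.5+1.6+1.5 = 14.5
SW18 - SW6 - SW9 - SW8 - SW33: 6.6+4.4+1.6+1.5 = 14.1
SW18 - SW15 - SW8 - SW33: 6.9+5.8+1.5 = 14.2
The minimum is 14.1 hops' cost via SW18 - SW6 - SW9 - SW8 - SW33.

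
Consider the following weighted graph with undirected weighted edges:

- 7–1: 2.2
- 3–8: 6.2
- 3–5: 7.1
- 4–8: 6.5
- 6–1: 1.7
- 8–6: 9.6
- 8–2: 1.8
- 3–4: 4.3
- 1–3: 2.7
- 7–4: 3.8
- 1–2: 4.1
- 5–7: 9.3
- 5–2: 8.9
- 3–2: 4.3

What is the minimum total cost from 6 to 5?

Settle nodes by increasing distance from 6:
6: 0
1: 1.7  (via 6)
7: 3.9  (via 1)
3: 4.4  (via 1)
2: 5.8  (via 1)
8: 7.6  (via 2)
4: 7.7  (via 7)
5: 11.5  (via 3)
Shortest route: 6–1–3–5 = 11.5.

11.5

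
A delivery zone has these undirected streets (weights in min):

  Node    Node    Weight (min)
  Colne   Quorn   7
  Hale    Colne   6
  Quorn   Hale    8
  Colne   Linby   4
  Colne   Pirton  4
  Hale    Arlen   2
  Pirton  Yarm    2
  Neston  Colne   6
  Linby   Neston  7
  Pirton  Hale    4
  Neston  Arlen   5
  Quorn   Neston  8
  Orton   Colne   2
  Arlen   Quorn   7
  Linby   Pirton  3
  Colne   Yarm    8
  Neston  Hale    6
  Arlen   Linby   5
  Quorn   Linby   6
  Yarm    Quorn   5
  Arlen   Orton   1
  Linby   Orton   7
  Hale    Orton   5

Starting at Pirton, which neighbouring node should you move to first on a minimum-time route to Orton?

Colne

Compare a few routes:
Pirton → Colne → Orton: 4+2 = 6
Pirton → Hale → Orton: 4+5 = 9
Pirton → Hale → Arlen → Orton: 4+2+1 = 7
The minimum is 6 min via Pirton → Colne → Orton.
So from Pirton the first move is to Colne.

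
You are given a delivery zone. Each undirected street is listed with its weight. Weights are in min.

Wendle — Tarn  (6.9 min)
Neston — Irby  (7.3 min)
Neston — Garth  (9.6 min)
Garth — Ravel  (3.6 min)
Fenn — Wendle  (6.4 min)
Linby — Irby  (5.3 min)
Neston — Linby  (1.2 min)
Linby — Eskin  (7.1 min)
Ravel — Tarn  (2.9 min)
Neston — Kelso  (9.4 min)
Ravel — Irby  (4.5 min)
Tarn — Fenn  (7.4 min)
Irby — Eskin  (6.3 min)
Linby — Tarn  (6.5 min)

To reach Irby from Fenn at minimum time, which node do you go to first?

Compare a few routes:
Fenn–Tarn–Linby–Neston–Irby: 7.4+6.5+1.2+7.3 = 22.4
Fenn–Tarn–Ravel–Irby: 7.4+2.9+4.5 = 14.8
Fenn–Wendle–Tarn–Ravel–Irby: 6.4+6.9+2.9+4.5 = 20.7
Fenn–Tarn–Linby–Irby: 7.4+6.5+5.3 = 19.2
Cheapest is Fenn–Tarn–Ravel–Irby at 14.8 min.
So from Fenn the first move is to Tarn.

Tarn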